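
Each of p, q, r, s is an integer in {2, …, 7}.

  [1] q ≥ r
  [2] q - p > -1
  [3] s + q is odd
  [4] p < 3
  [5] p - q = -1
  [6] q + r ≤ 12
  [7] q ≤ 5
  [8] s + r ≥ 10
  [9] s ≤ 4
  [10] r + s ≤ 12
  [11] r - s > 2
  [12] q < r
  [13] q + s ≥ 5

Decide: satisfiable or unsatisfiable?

From constraint 9: s ≤ 4. From constraints 1 and 7: r ≤ q ≤ 5. Hence s + r ≤ 9. But constraint 8 requires s + r ≥ 10, and 10 > 9. Contradiction.

Unsatisfiable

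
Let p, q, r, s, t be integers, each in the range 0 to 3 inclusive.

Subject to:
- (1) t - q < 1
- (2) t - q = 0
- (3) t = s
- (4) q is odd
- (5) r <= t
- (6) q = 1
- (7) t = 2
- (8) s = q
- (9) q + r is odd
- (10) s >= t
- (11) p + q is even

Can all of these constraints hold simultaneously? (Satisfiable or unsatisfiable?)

Constraint 7 fixes t = 2 and constraint 6 fixes q = 1. Constraints 3 and 8 give t = s = q, so t = q. But 2 ≠ 1 — contradiction.

Unsatisfiable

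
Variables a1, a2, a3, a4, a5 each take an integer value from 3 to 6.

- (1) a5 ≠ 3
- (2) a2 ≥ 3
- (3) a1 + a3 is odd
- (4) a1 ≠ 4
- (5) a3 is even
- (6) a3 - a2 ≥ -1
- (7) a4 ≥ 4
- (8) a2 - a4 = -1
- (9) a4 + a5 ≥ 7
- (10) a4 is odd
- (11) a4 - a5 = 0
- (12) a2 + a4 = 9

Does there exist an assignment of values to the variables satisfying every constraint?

Satisfiable

One satisfying assignment is a1 = 3, a2 = 4, a3 = 4, a4 = 5, a5 = 5.
For the less obvious constraints — constraint 6: a3 - a2 = 0; constraint 8: a2 - a4 = -1 — and the others hold by inspection.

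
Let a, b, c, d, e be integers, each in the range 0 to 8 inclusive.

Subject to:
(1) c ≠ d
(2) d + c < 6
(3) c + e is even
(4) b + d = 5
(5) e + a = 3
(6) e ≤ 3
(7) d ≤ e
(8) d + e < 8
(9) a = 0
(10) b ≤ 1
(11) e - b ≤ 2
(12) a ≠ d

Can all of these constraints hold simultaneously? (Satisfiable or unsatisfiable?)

Unsatisfiable

From constraint 10: b ≤ 1. From constraints 6 and 7: d ≤ e ≤ 3. Hence b + d ≤ 4. But constraint 4 requires b + d = 5, and 5 > 4. Contradiction.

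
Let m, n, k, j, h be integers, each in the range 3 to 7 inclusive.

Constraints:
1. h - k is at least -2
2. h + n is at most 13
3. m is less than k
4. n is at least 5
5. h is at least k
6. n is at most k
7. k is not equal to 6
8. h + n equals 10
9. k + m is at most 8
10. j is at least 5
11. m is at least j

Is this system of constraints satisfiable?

Unsatisfiable

From constraints 4 and 6: k ≥ n ≥ 5. From constraints 10 and 11: m ≥ j ≥ 5. Hence k + m ≥ 10. But constraint 9 requires k + m ≤ 8, and 8 < 10. Contradiction.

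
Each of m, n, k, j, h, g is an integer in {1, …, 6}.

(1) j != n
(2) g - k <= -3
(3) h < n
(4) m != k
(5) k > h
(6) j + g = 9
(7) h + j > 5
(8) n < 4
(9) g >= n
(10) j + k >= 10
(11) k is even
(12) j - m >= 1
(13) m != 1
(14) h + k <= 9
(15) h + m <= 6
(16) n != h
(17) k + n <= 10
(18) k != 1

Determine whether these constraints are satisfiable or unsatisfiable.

Satisfiable

Take m = 3, n = 2, k = 6, j = 6, h = 1, g = 3. Then constraint 2: g - k = -3; constraint 6: j + g = 9; constraint 7: h + j = 7, and every other listed constraint is also met.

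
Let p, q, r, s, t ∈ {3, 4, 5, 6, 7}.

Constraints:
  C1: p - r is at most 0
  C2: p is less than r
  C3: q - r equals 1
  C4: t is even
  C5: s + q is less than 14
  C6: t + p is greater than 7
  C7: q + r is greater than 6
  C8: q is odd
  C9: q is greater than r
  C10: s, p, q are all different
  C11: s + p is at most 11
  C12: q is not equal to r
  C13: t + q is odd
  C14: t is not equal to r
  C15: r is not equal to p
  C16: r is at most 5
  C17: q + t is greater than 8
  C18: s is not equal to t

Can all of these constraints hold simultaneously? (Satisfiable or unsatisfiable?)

Satisfiable

Setting (p, q, r, s, t) = (3, 5, 4, 7, 6) satisfies everything: constraint 1: p - r = -1; constraint 3: q - r = 1; constraint 5: s + q = 12, and the others follow.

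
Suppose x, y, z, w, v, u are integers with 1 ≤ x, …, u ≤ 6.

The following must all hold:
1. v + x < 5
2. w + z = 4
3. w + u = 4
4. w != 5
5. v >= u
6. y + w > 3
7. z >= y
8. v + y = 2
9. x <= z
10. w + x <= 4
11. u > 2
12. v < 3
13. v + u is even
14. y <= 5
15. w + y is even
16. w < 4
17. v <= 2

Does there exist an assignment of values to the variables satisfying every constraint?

From constraint 11: u ≥ 3. From constraints 5 and 17: u ≤ v and v ≤ 2, so u ≤ 2. But 2 < 3, so no value of u works.

Unsatisfiable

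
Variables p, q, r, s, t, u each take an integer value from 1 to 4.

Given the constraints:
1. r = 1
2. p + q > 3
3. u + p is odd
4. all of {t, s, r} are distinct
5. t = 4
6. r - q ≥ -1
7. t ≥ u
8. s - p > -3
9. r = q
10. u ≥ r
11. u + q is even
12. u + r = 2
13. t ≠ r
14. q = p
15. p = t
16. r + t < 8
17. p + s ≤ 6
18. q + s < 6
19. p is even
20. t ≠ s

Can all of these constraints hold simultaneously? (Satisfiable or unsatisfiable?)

Unsatisfiable

Constraint 1 fixes r = 1 and constraint 5 fixes t = 4. Constraints 9, 14, and 15 give r = q = p = t, so r = t. But 1 ≠ 4 — contradiction.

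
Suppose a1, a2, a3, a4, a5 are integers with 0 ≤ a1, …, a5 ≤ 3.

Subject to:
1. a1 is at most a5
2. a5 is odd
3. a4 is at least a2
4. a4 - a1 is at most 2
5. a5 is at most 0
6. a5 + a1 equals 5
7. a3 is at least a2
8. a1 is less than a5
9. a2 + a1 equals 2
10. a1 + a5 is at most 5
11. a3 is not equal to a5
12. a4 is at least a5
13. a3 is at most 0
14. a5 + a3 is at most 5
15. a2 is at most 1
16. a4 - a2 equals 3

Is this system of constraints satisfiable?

Unsatisfiable

From constraints 7 and 13: a2 ≤ a3 ≤ 0. From constraints 1 and 5: a1 ≤ a5 ≤ 0. Hence a2 + a1 ≤ 0. But constraint 9 requires a2 + a1 = 2, and 2 > 0. Contradiction.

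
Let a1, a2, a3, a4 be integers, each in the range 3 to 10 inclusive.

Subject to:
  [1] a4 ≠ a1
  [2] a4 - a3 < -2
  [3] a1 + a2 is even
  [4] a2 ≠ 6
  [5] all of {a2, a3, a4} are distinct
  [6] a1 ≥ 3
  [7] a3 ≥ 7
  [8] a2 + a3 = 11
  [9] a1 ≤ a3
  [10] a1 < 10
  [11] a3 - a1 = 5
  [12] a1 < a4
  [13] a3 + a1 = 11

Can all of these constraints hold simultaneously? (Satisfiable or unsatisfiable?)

Setting (a1, a2, a3, a4) = (3, 3, 8, 4) satisfies everything: constraint 2: a4 - a3 = -4; constraint 8: a2 + a3 = 11, and the others follow.

Satisfiable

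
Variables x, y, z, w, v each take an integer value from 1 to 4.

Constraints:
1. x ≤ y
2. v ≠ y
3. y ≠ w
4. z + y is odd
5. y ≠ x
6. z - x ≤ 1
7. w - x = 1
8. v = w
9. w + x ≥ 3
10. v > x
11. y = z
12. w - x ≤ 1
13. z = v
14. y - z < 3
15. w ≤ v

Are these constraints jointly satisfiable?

Unsatisfiable

From constraints 8, 11, and 13, y = z = v = w, so y = w. But constraint 3 says y ≠ w. Contradiction.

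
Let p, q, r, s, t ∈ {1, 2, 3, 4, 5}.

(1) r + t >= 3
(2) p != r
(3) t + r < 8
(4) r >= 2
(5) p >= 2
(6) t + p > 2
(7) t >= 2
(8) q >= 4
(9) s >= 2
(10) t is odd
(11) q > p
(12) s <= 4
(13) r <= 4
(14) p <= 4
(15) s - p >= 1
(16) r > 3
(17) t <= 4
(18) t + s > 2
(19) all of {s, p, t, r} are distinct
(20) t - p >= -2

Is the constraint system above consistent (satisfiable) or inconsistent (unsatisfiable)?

Unsatisfiable

Constraints 4, 5, 7, 9, 12, 13, 14, and 17 confine each of s, p, t, r to the 3 values {2, …, 4}.
Constraint 19 requires all 4 of them to be distinct, but only 3 values are available — impossible by the pigeonhole principle.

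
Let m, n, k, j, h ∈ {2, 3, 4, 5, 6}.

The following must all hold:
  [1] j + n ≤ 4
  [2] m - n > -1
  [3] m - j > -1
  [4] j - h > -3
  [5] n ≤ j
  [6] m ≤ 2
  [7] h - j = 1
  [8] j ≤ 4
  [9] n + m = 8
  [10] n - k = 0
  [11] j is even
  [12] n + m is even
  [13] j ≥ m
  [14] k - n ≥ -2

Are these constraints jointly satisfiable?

Unsatisfiable

From constraints 5 and 8: n ≤ j ≤ 4. From constraint 6: m ≤ 2. Hence n + m ≤ 6. But constraint 9 requires n + m = 8, and 8 > 6. Contradiction.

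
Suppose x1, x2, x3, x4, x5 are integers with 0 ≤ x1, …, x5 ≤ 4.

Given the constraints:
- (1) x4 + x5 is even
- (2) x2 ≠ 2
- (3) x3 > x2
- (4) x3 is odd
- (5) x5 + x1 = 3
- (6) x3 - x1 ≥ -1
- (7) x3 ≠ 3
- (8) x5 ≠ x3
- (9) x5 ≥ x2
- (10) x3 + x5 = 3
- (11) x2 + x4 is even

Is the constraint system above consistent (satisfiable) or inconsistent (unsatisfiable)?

Setting (x1, x2, x3, x4, x5) = (1, 0, 1, 4, 2) satisfies everything: constraint 5: x5 + x1 = 3; constraint 6: x3 - x1 = 0; constraint 10: x3 + x5 = 3, and the others follow.

Satisfiable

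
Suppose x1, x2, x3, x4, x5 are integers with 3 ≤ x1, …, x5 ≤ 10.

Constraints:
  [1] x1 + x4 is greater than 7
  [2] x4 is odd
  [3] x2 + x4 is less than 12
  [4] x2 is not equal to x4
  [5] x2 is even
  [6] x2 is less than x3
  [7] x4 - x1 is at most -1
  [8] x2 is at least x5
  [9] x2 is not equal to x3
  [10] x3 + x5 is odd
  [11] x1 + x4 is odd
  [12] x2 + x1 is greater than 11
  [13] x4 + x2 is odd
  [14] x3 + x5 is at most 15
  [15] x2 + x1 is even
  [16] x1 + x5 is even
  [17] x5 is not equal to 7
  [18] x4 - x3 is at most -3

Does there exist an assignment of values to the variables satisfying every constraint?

Try x1 = 6, x2 = 6, x3 = 9, x4 = 3, x5 = 4.
Check constraint 1: x1 + x4 = 9; constraint 3: x2 + x4 = 9; constraint 7: x4 - x1 = -3. The remaining constraints are straightforward to verify.

Satisfiable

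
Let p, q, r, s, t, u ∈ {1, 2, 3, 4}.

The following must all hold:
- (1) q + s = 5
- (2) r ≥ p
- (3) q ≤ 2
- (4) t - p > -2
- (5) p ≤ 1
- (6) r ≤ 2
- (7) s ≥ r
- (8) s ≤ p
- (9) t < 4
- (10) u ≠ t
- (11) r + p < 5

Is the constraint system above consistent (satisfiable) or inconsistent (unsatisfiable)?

From constraint 3: q ≤ 2. From constraints 5 and 8: s ≤ p ≤ 1. Hence q + s ≤ 3. But constraint 1 requires q + s = 5, and 5 > 3. Contradiction.

Unsatisfiable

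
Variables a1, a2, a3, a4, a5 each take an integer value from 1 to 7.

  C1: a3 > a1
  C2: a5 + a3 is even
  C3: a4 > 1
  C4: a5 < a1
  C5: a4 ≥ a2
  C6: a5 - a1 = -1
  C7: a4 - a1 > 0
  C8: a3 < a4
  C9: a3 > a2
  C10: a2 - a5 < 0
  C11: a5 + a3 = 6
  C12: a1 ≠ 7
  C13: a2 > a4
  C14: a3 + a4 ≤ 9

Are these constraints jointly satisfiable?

Constraints 1, 4, 8, 10, and 13 give a5 < a1, a1 < a3, a3 < a4, a4 < a2, a2 < a5. Chaining: a5 < a1 < a3 < a4 < a2 < a5, which forces a5 < a5 — impossible.

Unsatisfiable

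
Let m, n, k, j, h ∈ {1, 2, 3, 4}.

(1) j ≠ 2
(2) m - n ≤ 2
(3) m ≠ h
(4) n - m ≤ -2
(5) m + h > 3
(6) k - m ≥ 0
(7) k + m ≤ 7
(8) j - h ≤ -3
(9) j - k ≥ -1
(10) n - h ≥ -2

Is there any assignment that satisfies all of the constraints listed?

Unsatisfiable

Constraints 4, 6, 8, 9, and 10 give j − k ≥ -1, k − m ≥ 0, m − n ≥ 2, n − h ≥ -2, h − j ≥ 3.
Adding all 5 inequalities: the left sides telescope to 0, and the right sides sum to (-1) + 0 + 2 + (-2) + 3 = 2. So 0 ≥ 2, which is false.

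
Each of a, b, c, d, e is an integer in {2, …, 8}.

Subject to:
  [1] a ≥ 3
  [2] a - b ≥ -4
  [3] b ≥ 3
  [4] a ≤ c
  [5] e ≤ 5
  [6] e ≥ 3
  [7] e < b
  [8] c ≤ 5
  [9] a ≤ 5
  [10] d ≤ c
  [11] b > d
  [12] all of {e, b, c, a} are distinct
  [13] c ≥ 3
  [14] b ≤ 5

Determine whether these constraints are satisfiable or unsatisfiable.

Constraints 1, 3, 5, 6, 8, 9, 13, and 14 confine each of e, b, c, a to the 3 values {3, …, 5}.
Constraint 12 requires all 4 of them to be distinct, but only 3 values are available — impossible by the pigeonhole principle.

Unsatisfiable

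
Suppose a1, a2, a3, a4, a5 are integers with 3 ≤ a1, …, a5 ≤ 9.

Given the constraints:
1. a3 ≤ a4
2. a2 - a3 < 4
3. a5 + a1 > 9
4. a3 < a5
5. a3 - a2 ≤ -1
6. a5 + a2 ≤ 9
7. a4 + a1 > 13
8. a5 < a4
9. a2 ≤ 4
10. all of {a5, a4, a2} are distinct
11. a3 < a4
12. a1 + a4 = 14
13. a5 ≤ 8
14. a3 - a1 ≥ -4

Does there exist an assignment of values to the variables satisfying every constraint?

Take a1 = 7, a2 = 4, a3 = 3, a4 = 7, a5 = 5. Then constraint 2: a2 - a3 = 1; constraint 3: a5 + a1 = 12, and every other listed constraint is also met.

Satisfiable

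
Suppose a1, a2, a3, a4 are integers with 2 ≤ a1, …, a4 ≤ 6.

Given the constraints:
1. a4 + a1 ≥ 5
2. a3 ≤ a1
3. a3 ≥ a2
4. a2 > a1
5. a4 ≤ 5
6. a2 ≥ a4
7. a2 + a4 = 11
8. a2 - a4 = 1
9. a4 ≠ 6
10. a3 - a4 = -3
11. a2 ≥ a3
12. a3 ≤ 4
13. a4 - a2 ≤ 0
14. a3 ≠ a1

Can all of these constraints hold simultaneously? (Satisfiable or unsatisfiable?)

Unsatisfiable

From constraints 3 and 12: a2 ≤ a3 ≤ 4. From constraint 5: a4 ≤ 5. Hence a2 + a4 ≤ 9. But constraint 7 requires a2 + a4 = 11, and 11 > 9. Contradiction.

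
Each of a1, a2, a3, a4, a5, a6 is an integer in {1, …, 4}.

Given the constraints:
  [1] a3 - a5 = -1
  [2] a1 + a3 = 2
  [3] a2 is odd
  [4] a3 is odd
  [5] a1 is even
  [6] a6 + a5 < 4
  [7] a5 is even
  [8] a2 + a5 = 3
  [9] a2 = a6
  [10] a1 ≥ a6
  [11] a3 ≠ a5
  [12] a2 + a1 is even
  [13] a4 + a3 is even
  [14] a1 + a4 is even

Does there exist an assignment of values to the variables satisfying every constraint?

Unsatisfiable

Constraint 3 makes a2 odd and constraint 5 makes a1 even, so a2 + a1 must be odd. Constraint 12 says a2 + a1 is even — contradiction.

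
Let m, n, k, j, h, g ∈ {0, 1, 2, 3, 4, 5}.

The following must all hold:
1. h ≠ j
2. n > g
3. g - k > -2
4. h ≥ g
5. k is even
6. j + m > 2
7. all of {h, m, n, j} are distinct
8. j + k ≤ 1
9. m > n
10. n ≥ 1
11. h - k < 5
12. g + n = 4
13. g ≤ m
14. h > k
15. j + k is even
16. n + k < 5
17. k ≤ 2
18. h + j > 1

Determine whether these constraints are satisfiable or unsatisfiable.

Try m = 5, n = 4, k = 0, j = 0, h = 3, g = 0.
Check constraint 3: g - k = 0; constraint 6: j + m = 5. The remaining constraints are straightforward to verify.

Satisfiable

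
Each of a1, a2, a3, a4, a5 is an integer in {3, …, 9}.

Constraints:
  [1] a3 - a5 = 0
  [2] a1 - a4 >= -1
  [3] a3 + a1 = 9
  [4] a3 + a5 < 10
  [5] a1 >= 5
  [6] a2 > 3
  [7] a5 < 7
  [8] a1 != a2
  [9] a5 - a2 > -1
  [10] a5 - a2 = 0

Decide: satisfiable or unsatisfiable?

Satisfiable

Setting (a1, a2, a3, a4, a5) = (5, 4, 4, 6, 4) satisfies everything: constraint 1: a3 - a5 = 0; constraint 2: a1 - a4 = -1; constraint 3: a3 + a1 = 9, and the others follow.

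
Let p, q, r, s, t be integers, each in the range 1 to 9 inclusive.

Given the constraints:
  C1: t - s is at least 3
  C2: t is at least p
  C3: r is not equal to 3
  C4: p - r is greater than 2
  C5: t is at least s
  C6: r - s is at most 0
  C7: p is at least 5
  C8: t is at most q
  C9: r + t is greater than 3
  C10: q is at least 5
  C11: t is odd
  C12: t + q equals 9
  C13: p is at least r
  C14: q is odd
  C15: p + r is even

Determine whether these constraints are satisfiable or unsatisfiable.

Unsatisfiable

From constraints 2 and 7: t ≥ p ≥ 5. From constraint 10: q ≥ 5. Hence t + q ≥ 10. But constraint 12 requires t + q = 9, and 9 < 10. Contradiction.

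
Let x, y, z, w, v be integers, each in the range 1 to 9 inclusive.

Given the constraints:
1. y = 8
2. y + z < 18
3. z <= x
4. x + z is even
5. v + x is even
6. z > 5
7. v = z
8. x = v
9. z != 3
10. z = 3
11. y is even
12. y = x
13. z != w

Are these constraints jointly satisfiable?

Unsatisfiable

Constraint 1 fixes y = 8 and constraint 10 fixes z = 3. Constraints 7, 8, and 12 give y = x = v = z, so y = z. But 8 ≠ 3 — contradiction.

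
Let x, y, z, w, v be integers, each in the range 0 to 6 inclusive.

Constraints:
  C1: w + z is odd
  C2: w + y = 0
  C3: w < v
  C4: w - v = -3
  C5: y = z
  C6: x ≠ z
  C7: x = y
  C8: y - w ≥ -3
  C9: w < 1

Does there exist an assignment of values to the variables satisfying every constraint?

From constraints 5 and 7, x = y = z, so x = z. But constraint 6 says x ≠ z. Contradiction.

Unsatisfiable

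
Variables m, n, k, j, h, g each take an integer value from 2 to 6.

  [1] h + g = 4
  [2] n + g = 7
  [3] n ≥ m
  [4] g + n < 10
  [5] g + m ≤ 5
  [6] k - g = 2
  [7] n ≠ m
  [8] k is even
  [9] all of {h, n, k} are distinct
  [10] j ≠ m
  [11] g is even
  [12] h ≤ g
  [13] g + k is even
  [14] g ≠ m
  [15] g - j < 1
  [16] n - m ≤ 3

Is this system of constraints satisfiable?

The assignment m = 3, n = 5, k = 4, j = 4, h = 2, g = 2 works:
  constraint 1 holds since h + g = 4.
  constraint 2 holds since n + g = 7.
The rest check out directly.

Satisfiable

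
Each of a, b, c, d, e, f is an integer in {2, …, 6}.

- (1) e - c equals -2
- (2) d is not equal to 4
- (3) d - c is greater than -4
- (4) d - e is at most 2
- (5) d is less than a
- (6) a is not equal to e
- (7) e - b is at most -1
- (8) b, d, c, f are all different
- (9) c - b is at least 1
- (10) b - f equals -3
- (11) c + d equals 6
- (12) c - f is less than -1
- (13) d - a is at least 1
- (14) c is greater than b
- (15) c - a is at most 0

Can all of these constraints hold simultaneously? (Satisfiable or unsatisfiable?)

Constraints 4, 7, 9, 13, and 15 give e − d ≥ -2, d − a ≥ 1, a − c ≥ 0, c − b ≥ 1, b − e ≥ 1.
Adding all 5 inequalities: the left sides telescope to 0, and the right sides sum to (-2) + 1 + 0 + 1 + 1 = 1. So 0 ≥ 1, which is false.

Unsatisfiable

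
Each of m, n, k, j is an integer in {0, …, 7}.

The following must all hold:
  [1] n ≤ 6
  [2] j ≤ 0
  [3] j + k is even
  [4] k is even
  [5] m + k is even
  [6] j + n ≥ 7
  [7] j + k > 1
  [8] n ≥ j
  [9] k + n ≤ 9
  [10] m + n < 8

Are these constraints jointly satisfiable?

Unsatisfiable

From constraint 2: j ≤ 0. From constraint 1: n ≤ 6. Hence j + n ≤ 6. But constraint 6 requires j + n ≥ 7, and 7 > 6. Contradiction.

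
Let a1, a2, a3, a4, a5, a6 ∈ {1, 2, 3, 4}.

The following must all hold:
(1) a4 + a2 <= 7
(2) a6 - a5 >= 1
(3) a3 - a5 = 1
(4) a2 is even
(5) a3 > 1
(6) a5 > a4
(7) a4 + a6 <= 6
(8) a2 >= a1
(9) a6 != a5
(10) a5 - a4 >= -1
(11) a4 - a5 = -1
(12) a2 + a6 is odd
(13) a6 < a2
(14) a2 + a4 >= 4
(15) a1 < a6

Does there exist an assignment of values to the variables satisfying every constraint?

Try a1 = 1, a2 = 4, a3 = 3, a4 = 1, a5 = 2, a6 = 3.
Check constraint 1: a4 + a2 = 5; constraint 2: a6 - a5 = 1. The remaining constraints are straightforward to verify.

Satisfiable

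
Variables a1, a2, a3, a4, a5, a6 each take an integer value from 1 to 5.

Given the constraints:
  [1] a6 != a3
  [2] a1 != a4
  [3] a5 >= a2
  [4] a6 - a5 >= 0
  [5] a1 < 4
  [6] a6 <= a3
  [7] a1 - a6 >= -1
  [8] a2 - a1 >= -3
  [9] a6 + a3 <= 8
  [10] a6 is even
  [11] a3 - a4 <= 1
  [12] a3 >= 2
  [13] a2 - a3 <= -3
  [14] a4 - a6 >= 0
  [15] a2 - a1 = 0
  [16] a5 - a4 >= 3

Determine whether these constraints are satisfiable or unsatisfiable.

Unsatisfiable

Constraints 4, 7, 8, 11, 13, and 16 give a4 − a3 ≥ -1, a3 − a2 ≥ 3, a2 − a1 ≥ -3, a1 − a6 ≥ -1, a6 − a5 ≥ 0, a5 − a4 ≥ 3.
Adding all 6 inequalities: the left sides telescope to 0, and the right sides sum to (-1) + 3 + (-3) + (-1) + 0 + 3 = 1. So 0 ≥ 1, which is false.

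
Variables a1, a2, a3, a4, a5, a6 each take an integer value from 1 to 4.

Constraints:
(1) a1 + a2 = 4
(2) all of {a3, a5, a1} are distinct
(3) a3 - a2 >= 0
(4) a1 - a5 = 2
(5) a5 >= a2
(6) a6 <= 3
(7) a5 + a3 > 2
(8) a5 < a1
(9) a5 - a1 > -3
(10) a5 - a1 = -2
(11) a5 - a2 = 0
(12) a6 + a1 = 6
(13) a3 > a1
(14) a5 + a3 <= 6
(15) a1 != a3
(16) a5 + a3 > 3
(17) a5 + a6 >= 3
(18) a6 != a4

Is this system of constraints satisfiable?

Satisfiable

Try a1 = 3, a2 = 1, a3 = 4, a4 = 2, a5 = 1, a6 = 3.
Check constraint 1: a1 + a2 = 4; constraint 3: a3 - a2 = 3; constraint 4: a1 - a5 = 2. The remaining constraints are straightforward to verify.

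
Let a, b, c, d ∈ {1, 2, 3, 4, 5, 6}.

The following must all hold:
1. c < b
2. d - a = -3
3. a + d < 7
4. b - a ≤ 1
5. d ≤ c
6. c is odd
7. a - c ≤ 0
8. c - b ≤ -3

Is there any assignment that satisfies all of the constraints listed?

Constraints 4, 7, and 8 give b − c ≥ 3, c − a ≥ 0, a − b ≥ -1.
Adding all 3 inequalities: the left sides telescope to 0, and the right sides sum to 3 + 0 + (-1) = 2. So 0 ≥ 2, which is false.

Unsatisfiable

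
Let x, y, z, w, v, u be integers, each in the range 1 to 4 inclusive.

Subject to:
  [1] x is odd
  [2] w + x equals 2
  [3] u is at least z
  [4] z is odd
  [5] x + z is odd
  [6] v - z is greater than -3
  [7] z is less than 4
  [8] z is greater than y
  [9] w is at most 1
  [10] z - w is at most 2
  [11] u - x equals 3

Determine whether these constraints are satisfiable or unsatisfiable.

Constraint 1 makes x odd and constraint 4 makes z odd, so x + z must be even. Constraint 5 says x + z is odd — contradiction.

Unsatisfiable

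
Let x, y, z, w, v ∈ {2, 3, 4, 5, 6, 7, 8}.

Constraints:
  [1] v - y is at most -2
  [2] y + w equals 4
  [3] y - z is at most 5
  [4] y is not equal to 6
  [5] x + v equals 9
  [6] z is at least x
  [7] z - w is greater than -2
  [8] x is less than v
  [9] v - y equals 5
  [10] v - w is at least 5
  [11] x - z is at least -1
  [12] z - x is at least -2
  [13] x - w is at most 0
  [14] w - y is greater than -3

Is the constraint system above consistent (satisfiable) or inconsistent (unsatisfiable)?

Constraints 1, 3, 10, 11, and 13 give z − y ≥ -5, y − v ≥ 2, v − w ≥ 5, w − x ≥ 0, x − z ≥ -1.
Adding all 5 inequalities: the left sides telescope to 0, and the right sides sum to (-5) + 2 + 5 + 0 + (-1) = 1. So 0 ≥ 1, which is false.

Unsatisfiable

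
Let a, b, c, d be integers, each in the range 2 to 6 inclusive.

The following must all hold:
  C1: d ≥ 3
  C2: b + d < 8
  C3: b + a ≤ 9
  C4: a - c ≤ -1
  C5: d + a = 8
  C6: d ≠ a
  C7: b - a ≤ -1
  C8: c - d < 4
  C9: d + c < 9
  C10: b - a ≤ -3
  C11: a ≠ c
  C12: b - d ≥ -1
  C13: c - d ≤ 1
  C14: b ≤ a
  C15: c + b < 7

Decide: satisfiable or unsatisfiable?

Unsatisfiable

Constraints 4, 10, 12, and 13 give a − b ≥ 3, b − d ≥ -1, d − c ≥ -1, c − a ≥ 1.
Adding all 4 inequalities: the left sides telescope to 0, and the right sides sum to 3 + (-1) + (-1) + 1 = 2. So 0 ≥ 2, which is false.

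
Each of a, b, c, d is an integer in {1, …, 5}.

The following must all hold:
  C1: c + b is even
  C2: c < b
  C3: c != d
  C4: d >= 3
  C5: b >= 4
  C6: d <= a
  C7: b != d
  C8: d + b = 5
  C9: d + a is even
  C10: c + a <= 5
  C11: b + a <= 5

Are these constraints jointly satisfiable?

Unsatisfiable

From constraint 5: b ≥ 4. From constraints 4 and 6: a ≥ d ≥ 3. Hence b + a ≥ 7. But constraint 11 requires b + a ≤ 5, and 5 < 7. Contradiction.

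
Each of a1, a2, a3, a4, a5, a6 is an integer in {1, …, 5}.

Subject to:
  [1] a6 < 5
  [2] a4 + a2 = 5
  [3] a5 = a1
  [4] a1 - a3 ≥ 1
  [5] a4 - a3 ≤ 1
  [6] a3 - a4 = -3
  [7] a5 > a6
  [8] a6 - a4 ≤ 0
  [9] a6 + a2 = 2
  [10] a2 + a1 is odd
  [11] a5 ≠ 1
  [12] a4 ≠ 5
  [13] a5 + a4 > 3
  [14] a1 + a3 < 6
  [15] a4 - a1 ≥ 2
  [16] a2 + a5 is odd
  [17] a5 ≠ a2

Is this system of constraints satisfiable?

Unsatisfiable

Constraints 4, 5, and 15 give a4 − a1 ≥ 2, a1 − a3 ≥ 1, a3 − a4 ≥ -1.
Adding all 3 inequalities: the left sides telescope to 0, and the right sides sum to 2 + 1 + (-1) = 2. So 0 ≥ 2, which is false.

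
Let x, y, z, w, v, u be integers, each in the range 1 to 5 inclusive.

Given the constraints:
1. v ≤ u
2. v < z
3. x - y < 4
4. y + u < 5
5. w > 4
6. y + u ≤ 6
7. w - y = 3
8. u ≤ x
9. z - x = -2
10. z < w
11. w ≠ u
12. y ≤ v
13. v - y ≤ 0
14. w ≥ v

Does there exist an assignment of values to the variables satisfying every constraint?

Setting (x, y, z, w, v, u) = (5, 2, 3, 5, 2, 2) satisfies everything: constraint 3: x - y = 3; constraint 4: y + u = 4; constraint 6: y + u = 4, and the others follow.

Satisfiable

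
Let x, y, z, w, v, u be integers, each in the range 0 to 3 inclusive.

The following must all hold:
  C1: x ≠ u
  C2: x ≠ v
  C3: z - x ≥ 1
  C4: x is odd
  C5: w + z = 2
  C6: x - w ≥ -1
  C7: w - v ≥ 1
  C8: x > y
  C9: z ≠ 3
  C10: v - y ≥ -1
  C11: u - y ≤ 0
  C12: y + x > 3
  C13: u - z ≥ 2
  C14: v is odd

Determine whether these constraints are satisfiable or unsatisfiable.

Constraints 3, 6, 7, 10, 11, and 13 give u − z ≥ 2, z − x ≥ 1, x − w ≥ -1, w − v ≥ 1, v − y ≥ -1, y − u ≥ 0.
Adding all 6 inequalities: the left sides telescope to 0, and the right sides sum to 2 + 1 + (-1) + 1 + (-1) + 0 = 2. So 0 ≥ 2, which is false.

Unsatisfiable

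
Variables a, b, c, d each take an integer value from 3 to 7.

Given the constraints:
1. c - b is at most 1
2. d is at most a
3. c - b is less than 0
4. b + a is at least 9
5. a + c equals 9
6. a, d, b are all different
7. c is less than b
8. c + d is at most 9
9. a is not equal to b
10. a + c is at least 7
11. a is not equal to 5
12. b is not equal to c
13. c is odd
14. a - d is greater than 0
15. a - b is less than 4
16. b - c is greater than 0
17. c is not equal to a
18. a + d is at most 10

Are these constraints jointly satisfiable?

Try a = 6, b = 4, c = 3, d = 3.
Check constraint 1: c - b = -1; constraint 3: c - b = -1. The remaining constraints are straightforward to verify.

Satisfiable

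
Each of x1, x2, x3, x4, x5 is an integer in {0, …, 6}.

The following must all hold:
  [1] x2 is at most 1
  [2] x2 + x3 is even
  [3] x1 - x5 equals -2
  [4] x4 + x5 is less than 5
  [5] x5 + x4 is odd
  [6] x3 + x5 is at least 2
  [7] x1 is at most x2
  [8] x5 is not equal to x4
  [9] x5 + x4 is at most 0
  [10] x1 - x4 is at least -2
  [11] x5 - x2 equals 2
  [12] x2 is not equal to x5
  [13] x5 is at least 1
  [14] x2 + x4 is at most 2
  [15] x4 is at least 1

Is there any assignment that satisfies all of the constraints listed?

Unsatisfiable

From constraint 13: x5 ≥ 1. From constraint 15: x4 ≥ 1. Hence x5 + x4 ≥ 2. But constraint 9 requires x5 + x4 ≤ 0, and 0 < 2. Contradiction.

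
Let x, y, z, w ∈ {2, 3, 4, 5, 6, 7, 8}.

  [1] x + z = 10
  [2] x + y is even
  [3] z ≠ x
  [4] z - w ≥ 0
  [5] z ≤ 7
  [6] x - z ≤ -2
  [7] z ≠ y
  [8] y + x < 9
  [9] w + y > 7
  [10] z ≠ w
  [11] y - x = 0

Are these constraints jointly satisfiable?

Setting (x, y, z, w) = (4, 4, 6, 4) satisfies everything: constraint 1: x + z = 10; constraint 4: z - w = 2; constraint 6: x - z = -2, and the others follow.

Satisfiable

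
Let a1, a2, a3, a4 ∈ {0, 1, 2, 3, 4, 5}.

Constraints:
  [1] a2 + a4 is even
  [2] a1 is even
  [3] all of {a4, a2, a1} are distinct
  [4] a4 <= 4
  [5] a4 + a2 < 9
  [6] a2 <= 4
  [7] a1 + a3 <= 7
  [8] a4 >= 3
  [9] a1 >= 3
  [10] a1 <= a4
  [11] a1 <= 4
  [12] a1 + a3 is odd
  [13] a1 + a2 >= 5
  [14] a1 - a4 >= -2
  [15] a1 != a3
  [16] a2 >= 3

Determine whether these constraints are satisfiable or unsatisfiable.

Constraints 4, 6, 8, 9, 11, and 16 confine each of a4, a2, a1 to the 2 values {3, 4}.
Constraint 3 requires all 3 of them to be distinct, but only 2 values are available — impossible by the pigeonhole principle.

Unsatisfiable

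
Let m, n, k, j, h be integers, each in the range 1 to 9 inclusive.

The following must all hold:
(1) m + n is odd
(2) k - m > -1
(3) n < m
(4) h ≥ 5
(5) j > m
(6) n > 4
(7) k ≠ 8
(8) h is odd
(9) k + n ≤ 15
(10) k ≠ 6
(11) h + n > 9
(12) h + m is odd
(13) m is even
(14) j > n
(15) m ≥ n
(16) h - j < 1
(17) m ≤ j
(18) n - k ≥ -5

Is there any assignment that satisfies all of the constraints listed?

Satisfiable

The assignment m = 6, n = 5, k = 7, j = 7, h = 7 works:
  constraint 2 holds since k - m = 1.
  constraint 9 holds since k + n = 12.
The rest check out directly.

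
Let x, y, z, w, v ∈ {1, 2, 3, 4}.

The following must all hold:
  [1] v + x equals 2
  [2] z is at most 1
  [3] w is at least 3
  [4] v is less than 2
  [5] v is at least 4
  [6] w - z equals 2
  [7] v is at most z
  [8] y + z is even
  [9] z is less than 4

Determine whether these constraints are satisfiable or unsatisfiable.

Unsatisfiable

From constraint 5: v ≥ 4. From constraint 4: v ≤ 1. But 1 < 4, so no value of v works.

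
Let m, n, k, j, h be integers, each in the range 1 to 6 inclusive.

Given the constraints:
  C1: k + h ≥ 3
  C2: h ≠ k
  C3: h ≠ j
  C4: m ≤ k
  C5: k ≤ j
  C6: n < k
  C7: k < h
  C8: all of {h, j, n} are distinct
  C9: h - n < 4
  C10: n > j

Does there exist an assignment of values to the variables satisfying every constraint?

Constraints 5, 6, and 10 give k ≤ j, j < n, n < k. Chaining: k ≤ j < n < k, which forces k < k — impossible.

Unsatisfiable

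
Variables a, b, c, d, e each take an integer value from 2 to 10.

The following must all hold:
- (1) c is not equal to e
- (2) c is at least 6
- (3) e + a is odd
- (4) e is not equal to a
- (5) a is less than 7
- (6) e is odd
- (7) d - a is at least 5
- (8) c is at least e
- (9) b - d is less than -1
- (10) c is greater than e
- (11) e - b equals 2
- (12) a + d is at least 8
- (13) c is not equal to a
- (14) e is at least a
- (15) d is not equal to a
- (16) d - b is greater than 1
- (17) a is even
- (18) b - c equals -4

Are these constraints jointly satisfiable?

One satisfying assignment is a = 2, b = 3, c = 7, d = 7, e = 5.
For the less obvious constraints — constraint 7: d - a = 5; constraint 9: b - d = -4; constraint 11: e - b = 2 — and the others hold by inspection.

Satisfiable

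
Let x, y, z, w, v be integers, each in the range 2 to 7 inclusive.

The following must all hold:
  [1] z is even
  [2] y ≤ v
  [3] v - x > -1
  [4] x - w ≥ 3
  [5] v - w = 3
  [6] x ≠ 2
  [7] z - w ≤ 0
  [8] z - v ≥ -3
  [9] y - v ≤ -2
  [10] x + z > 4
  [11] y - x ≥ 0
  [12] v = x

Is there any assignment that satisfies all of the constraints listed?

Unsatisfiable

Constraints 4, 7, 8, 9, and 11 give w − z ≥ 0, z − v ≥ -3, v − y ≥ 2, y − x ≥ 0, x − w ≥ 3.
Adding all 5 inequalities: the left sides telescope to 0, and the right sides sum to 0 + (-3) + 2 + 0 + 3 = 2. So 0 ≥ 2, which is false.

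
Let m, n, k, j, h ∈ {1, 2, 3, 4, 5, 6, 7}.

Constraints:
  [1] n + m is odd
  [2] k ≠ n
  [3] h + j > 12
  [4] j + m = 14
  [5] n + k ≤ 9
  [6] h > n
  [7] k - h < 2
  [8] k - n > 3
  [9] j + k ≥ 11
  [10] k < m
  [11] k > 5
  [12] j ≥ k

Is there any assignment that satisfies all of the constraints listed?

Satisfiable

One satisfying assignment is m = 7, n = 2, k = 6, j = 7, h = 6.
For the less obvious constraints — constraint 3: h + j = 13; constraint 4: j + m = 14 — and the others hold by inspection.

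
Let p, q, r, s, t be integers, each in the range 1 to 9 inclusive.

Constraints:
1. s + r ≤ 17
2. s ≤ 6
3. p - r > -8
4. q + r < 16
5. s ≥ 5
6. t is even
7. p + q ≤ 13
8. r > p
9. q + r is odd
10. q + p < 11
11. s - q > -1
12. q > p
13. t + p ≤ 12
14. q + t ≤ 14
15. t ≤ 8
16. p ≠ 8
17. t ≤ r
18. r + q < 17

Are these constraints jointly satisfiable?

Satisfiable

Setting (p, q, r, s, t) = (4, 6, 9, 6, 6) satisfies everything: constraint 1: s + r = 15; constraint 3: p - r = -5, and the others follow.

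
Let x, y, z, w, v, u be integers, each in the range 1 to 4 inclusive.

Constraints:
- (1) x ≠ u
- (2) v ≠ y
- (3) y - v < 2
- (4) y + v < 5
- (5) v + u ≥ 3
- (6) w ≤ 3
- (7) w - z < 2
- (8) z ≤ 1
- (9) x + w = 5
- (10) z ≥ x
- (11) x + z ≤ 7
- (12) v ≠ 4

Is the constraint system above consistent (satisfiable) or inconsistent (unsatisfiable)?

From constraints 8 and 10: x ≤ z ≤ 1. From constraint 6: w ≤ 3. Hence x + w ≤ 4. But constraint 9 requires x + w = 5, and 5 > 4. Contradiction.

Unsatisfiable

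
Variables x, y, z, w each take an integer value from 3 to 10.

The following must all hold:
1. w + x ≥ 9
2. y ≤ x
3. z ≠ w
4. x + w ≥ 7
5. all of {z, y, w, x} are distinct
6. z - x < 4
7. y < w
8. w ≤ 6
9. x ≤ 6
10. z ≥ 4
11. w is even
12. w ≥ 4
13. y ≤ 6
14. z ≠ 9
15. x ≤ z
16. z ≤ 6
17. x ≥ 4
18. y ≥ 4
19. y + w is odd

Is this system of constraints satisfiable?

Constraints 8, 9, 10, 12, 13, 16, 17, and 18 confine each of z, y, w, x to the 3 values {4, …, 6}.
Constraint 5 requires all 4 of them to be distinct, but only 3 values are available — impossible by the pigeonhole principle.

Unsatisfiable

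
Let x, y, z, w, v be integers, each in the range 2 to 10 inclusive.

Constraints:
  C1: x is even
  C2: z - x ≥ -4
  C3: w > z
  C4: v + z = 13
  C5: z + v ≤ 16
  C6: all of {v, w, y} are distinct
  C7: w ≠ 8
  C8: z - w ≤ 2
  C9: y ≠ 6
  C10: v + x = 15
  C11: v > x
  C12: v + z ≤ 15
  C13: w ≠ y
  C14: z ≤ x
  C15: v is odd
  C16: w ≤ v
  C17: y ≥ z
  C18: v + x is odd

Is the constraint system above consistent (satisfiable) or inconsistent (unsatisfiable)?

Satisfiable

Take x = 6, y = 8, z = 4, w = 5, v = 9. Then constraint 2: z - x = -2; constraint 4: v + z = 13; constraint 5: z + v = 13, and every other listed constraint is also met.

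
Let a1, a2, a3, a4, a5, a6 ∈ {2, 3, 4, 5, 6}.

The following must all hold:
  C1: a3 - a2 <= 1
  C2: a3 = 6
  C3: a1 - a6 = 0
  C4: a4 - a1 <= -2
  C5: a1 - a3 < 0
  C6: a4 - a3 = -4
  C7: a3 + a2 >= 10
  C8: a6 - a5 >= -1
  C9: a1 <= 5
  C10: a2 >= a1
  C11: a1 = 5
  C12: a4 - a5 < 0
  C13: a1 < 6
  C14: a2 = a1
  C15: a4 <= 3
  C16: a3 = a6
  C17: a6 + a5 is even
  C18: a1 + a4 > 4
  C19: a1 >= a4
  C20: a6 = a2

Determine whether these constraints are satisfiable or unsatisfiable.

Unsatisfiable

Constraint 2 fixes a3 = 6 and constraint 11 fixes a1 = 5. Constraints 14, 16, and 20 give a3 = a6 = a2 = a1, so a3 = a1. But 6 ≠ 5 — contradiction.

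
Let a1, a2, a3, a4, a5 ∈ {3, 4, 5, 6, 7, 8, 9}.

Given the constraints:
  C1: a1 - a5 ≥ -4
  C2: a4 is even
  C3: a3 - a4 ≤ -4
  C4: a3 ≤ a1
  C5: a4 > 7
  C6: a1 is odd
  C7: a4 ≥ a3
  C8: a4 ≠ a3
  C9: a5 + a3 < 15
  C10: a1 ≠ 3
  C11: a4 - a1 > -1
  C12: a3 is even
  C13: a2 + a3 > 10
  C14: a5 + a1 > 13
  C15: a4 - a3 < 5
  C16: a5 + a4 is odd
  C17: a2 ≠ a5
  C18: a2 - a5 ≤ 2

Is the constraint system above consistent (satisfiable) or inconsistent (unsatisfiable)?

Satisfiable

Setting (a1, a2, a3, a4, a5) = (7, 8, 4, 8, 9) satisfies everything: constraint 1: a1 - a5 = -2; constraint 3: a3 - a4 = -4; constraint 9: a5 + a3 = 13, and the others follow.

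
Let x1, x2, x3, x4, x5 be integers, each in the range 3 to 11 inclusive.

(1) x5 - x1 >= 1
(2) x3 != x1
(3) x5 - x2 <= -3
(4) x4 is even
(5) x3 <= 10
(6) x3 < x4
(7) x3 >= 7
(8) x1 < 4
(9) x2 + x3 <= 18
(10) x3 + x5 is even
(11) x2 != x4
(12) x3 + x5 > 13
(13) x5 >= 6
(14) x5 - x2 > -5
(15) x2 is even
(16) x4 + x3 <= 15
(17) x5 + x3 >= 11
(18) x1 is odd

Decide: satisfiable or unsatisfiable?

The assignment x1 = 3, x2 = 10, x3 = 7, x4 = 8, x5 = 7 works:
  constraint 1 holds since x5 - x1 = 4.
  constraint 3 holds since x5 - x2 = -3.
The rest check out directly.

Satisfiable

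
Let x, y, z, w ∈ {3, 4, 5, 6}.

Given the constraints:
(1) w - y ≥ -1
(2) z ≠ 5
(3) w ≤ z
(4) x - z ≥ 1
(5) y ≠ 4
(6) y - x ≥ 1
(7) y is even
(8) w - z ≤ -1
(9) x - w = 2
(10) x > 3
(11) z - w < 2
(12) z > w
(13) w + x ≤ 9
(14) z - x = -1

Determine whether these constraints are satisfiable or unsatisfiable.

Unsatisfiable

Constraints 1, 4, 6, and 8 give y − x ≥ 1, x − z ≥ 1, z − w ≥ 1, w − y ≥ -1.
Adding all 4 inequalities: the left sides telescope to 0, and the right sides sum to 1 + 1 + 1 + (-1) = 2. So 0 ≥ 2, which is false.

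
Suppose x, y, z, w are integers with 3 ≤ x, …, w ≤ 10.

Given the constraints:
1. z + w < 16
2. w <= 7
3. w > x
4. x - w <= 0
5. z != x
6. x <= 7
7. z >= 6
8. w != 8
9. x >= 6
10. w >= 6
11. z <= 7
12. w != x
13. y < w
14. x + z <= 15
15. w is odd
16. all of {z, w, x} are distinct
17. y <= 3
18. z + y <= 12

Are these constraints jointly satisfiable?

Constraints 2, 6, 7, 9, 10, and 11 confine each of z, w, x to the 2 values {6, 7}.
Constraint 16 requires all 3 of them to be distinct, but only 2 values are available — impossible by the pigeonhole principle.

Unsatisfiable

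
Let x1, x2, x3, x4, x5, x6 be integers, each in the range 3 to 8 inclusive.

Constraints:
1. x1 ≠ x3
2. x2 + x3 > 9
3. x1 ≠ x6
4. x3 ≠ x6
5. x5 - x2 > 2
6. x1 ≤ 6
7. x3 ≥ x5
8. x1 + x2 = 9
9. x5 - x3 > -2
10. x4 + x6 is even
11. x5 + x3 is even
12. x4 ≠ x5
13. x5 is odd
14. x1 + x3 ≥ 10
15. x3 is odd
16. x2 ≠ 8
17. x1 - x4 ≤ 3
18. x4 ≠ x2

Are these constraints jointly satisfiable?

Try x1 = 5, x2 = 4, x3 = 7, x4 = 5, x5 = 7, x6 = 3.
Check constraint 2: x2 + x3 = 11; constraint 5: x5 - x2 = 3. The remaining constraints are straightforward to verify.

Satisfiable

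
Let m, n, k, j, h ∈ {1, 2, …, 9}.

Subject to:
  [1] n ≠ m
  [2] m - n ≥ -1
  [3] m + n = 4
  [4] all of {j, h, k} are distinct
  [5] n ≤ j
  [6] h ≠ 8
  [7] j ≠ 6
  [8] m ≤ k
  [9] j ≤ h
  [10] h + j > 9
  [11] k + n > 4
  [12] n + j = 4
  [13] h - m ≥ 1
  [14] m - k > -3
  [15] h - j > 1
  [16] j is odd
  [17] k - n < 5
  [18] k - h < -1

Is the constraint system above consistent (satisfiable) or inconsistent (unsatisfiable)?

Satisfiable

Try m = 3, n = 1, k = 5, j = 3, h = 7.
Check constraint 2: m - n = 2; constraint 3: m + n = 4. The remaining constraints are straightforward to verify.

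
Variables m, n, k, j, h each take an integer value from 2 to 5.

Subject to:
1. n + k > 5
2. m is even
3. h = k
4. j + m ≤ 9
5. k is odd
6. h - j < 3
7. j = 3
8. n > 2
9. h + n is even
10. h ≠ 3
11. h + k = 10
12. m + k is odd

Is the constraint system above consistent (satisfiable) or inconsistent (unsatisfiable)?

Setting (m, n, k, j, h) = (4, 3, 5, 3, 5) satisfies everything: constraint 1: n + k = 8; constraint 4: j + m = 7, and the others follow.

Satisfiable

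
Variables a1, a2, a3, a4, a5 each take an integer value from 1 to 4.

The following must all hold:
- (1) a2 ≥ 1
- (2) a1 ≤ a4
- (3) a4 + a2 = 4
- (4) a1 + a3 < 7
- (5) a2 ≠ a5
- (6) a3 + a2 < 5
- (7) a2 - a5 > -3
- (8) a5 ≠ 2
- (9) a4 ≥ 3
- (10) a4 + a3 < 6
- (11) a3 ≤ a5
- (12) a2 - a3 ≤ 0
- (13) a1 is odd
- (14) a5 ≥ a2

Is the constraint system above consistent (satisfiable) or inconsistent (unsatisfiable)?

Satisfiable

The assignment a1 = 3, a2 = 1, a3 = 2, a4 = 3, a5 = 3 works:
  constraint 3 holds since a4 + a2 = 4.
  constraint 4 holds since a1 + a3 = 5.
The rest check out directly.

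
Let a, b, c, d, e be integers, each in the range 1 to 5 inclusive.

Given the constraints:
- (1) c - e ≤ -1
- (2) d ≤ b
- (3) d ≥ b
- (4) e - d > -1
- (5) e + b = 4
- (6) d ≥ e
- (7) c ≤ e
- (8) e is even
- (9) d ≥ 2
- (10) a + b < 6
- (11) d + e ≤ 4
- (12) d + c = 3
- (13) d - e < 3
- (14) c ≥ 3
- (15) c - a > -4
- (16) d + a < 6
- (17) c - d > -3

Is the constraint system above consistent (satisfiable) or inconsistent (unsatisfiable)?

From constraints 7 and 14: e ≥ c ≥ 3. From constraints 2 and 9: b ≥ d ≥ 2. Hence e + b ≥ 5. But constraint 5 requires e + b = 4, and 4 < 5. Contradiction.

Unsatisfiable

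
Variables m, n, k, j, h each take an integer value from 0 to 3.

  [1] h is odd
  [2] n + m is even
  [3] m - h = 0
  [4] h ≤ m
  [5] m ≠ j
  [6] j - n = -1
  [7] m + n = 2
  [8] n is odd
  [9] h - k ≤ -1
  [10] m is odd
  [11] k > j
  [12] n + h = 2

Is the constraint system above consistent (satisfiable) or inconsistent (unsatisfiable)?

Try m = 1, n = 1, k = 3, j = 0, h = 1.
Check constraint 3: m - h = 0; constraint 6: j - n = -1. The remaining constraints are straightforward to verify.

Satisfiable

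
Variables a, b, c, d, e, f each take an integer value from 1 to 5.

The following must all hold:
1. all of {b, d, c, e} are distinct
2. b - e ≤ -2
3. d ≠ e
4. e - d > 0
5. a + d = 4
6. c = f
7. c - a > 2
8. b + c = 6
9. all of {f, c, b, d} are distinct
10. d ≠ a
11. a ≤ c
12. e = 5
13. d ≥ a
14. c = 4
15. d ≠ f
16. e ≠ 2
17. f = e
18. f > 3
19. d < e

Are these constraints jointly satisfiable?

Unsatisfiable

Constraint 14 fixes c = 4 and constraint 12 fixes e = 5. Constraints 6 and 17 give c = f = e, so c = e. But 4 ≠ 5 — contradiction.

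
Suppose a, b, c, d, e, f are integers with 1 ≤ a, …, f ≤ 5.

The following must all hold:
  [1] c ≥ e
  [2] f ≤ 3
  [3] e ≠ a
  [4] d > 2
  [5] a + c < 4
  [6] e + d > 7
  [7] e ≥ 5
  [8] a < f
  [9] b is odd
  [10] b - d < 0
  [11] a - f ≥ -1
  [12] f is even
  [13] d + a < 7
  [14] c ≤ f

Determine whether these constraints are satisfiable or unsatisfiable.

Unsatisfiable

From constraints 1 and 7: c ≥ e and e ≥ 5, so c ≥ 5. From constraints 2 and 14: c ≤ f and f ≤ 3, so c ≤ 3. But 3 < 5, so no value of c works.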